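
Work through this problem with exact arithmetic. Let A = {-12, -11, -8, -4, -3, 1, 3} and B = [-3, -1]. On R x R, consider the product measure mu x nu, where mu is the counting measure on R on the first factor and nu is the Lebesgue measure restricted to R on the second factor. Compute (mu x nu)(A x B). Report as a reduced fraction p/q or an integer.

For a measurable rectangle A x B, the product measure satisfies
  (mu x nu)(A x B) = mu(A) * nu(B).
  mu(A) = 7.
  nu(B) = 2.
  (mu x nu)(A x B) = 7 * 2 = 14.

14


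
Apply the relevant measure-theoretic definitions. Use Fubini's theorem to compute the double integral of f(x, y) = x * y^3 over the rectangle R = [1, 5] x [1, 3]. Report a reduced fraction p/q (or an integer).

f(x, y) is a tensor product of a function of x and a function of y, and both factors are bounded continuous (hence Lebesgue integrable) on the rectangle, so Fubini's theorem applies:
  integral_R f d(m x m) = (integral_a1^b1 x dx) * (integral_a2^b2 y^3 dy).
Inner integral in x: integral_{1}^{5} x dx = (5^2 - 1^2)/2
  = 12.
Inner integral in y: integral_{1}^{3} y^3 dy = (3^4 - 1^4)/4
  = 20.
Product: (12) * (20) = 240.

240


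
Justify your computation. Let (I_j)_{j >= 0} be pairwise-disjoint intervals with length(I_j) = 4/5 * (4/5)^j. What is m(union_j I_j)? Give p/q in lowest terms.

By countable additivity of the Lebesgue measure on pairwise disjoint measurable sets,
  m(union_{j >= 0} I_j) = sum_{j >= 0} m(I_j) = sum_{j >= 0} a * r^j,
  with a = 4/5 and r = 4/5.
Since 0 < r = 4/5 < 1, the geometric series converges:
  sum_{j >= 0} a * r^j = a / (1 - r).
  = 4/5 / (1 - 4/5)
  = 4/5 / (1/5)
  = 4.

4


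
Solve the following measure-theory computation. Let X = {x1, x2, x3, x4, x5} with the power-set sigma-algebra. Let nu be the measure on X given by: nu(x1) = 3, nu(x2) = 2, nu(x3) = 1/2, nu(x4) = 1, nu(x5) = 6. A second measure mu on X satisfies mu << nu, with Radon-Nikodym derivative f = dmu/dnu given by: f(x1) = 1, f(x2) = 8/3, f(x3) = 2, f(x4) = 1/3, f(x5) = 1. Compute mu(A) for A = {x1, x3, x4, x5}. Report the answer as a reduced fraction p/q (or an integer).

By the defining property of the Radon-Nikodym derivative, for every measurable set A,
  mu(A) = integral_A f dnu.
Since nu is a discrete measure concentrated on the atoms of X, the integral over A reduces to the sum
  mu(A) = sum_{x in A} f(x) * nu({x}).
Computing each term:
  x1: f(x1) * nu(x1) = 1 * 3 = 3.
  x3: f(x3) * nu(x3) = 2 * 1/2 = 1.
  x4: f(x4) * nu(x4) = 1/3 * 1 = 1/3.
  x5: f(x5) * nu(x5) = 1 * 6 = 6.
Summing: mu(A) = 3 + 1 + 1/3 + 6 = 31/3.

31/3


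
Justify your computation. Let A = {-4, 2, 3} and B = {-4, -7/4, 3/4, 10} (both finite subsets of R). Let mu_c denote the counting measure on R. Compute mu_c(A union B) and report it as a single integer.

Counting measure on a finite set equals cardinality. By inclusion-exclusion, |A union B| = |A| + |B| - |A cap B|.
|A| = 3, |B| = 4, |A cap B| = 1.
So mu_c(A union B) = 3 + 4 - 1 = 6.

6


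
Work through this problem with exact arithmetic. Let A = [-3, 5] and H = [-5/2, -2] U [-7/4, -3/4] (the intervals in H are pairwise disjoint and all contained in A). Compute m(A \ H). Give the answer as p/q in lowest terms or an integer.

The ambient interval has length m(A) = 5 - (-3) = 8.
Since the holes are disjoint and sit inside A, by finite additivity
  m(H) = sum_i (b_i - a_i), and m(A \ H) = m(A) - m(H).
Computing the hole measures:
  m(H_1) = -2 - (-5/2) = 1/2.
  m(H_2) = -3/4 - (-7/4) = 1.
Summed: m(H) = 1/2 + 1 = 3/2.
So m(A \ H) = 8 - 3/2 = 13/2.

13/2


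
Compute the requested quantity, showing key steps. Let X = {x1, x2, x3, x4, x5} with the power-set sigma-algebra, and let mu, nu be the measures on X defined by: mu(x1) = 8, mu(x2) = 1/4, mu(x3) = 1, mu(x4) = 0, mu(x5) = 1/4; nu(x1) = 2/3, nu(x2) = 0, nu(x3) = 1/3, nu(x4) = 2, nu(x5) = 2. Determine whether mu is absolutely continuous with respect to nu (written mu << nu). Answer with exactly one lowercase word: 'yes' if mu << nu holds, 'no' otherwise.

mu << nu means: every nu-null measurable set is also mu-null; equivalently, for every atom x, if nu({x}) = 0 then mu({x}) = 0.
Checking each atom:
  x1: nu = 2/3 > 0 -> no constraint.
  x2: nu = 0, mu = 1/4 > 0 -> violates mu << nu.
  x3: nu = 1/3 > 0 -> no constraint.
  x4: nu = 2 > 0 -> no constraint.
  x5: nu = 2 > 0 -> no constraint.
The atom(s) x2 violate the condition (nu = 0 but mu > 0). Therefore mu is NOT absolutely continuous w.r.t. nu.

no


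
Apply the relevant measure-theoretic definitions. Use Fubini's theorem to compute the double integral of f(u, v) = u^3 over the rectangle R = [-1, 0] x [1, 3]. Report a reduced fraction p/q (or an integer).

f(u, v) is a tensor product of a function of u and a function of v, and both factors are bounded continuous (hence Lebesgue integrable) on the rectangle, so Fubini's theorem applies:
  integral_R f d(m x m) = (integral_a1^b1 u^3 du) * (integral_a2^b2 1 dv).
Inner integral in u: integral_{-1}^{0} u^3 du = (0^4 - (-1)^4)/4
  = -1/4.
Inner integral in v: integral_{1}^{3} 1 dv = (3^1 - 1^1)/1
  = 2.
Product: (-1/4) * (2) = -1/2.

-1/2


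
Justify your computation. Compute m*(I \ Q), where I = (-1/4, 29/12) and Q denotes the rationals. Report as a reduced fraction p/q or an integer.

The interval I = (-1/4, 29/12) has m(I) = 29/12 - (-1/4) = 8/3 (endpoints are measure-zero, so open/closed/half-open agree). Write I = (I cap Q) u (I \ Q). The rationals in I are countable, so m*(I cap Q) = 0 (cover each rational by intervals whose total length is arbitrarily small). By countable subadditivity m*(I) <= m*(I cap Q) + m*(I \ Q), hence m*(I \ Q) >= m(I) = 8/3. The reverse inequality m*(I \ Q) <= m*(I) = 8/3 is trivial since (I \ Q) is a subset of I. Therefore m*(I \ Q) = 8/3.

8/3


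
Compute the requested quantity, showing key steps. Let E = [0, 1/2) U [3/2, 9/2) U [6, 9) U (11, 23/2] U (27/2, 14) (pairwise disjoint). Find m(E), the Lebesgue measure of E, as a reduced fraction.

For pairwise disjoint intervals, m(union_i I_i) = sum_i m(I_i),
and m is invariant under swapping open/closed endpoints (single points have measure 0).
So m(E) = sum_i (b_i - a_i).
  I_1 has length 1/2 - 0 = 1/2.
  I_2 has length 9/2 - 3/2 = 3.
  I_3 has length 9 - 6 = 3.
  I_4 has length 23/2 - 11 = 1/2.
  I_5 has length 14 - 27/2 = 1/2.
Summing:
  m(E) = 1/2 + 3 + 3 + 1/2 + 1/2 = 15/2.

15/2


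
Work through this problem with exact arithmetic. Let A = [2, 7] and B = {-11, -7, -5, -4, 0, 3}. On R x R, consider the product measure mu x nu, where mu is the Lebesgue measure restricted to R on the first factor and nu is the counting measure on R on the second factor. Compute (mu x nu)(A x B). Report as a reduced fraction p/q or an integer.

For a measurable rectangle A x B, the product measure satisfies
  (mu x nu)(A x B) = mu(A) * nu(B).
  mu(A) = 5.
  nu(B) = 6.
  (mu x nu)(A x B) = 5 * 6 = 30.

30


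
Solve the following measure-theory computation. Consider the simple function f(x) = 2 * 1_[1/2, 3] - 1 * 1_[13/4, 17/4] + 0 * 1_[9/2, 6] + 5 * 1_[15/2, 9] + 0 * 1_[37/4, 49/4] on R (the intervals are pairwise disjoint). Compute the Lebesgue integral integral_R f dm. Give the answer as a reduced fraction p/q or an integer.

For a simple function f = sum_i c_i * 1_{A_i} with disjoint A_i,
  integral f dm = sum_i c_i * m(A_i).
Lengths of the A_i:
  m(A_1) = 3 - 1/2 = 5/2.
  m(A_2) = 17/4 - 13/4 = 1.
  m(A_3) = 6 - 9/2 = 3/2.
  m(A_4) = 9 - 15/2 = 3/2.
  m(A_5) = 49/4 - 37/4 = 3.
Contributions c_i * m(A_i):
  (2) * (5/2) = 5.
  (-1) * (1) = -1.
  (0) * (3/2) = 0.
  (5) * (3/2) = 15/2.
  (0) * (3) = 0.
Total: 5 - 1 + 0 + 15/2 + 0 = 23/2.

23/2


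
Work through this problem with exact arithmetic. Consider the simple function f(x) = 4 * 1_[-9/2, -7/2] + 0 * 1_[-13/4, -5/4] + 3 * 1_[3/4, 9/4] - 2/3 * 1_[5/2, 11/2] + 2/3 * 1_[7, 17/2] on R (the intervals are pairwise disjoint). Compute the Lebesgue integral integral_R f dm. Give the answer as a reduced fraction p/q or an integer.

For a simple function f = sum_i c_i * 1_{A_i} with disjoint A_i,
  integral f dm = sum_i c_i * m(A_i).
Lengths of the A_i:
  m(A_1) = -7/2 - (-9/2) = 1.
  m(A_2) = -5/4 - (-13/4) = 2.
  m(A_3) = 9/4 - 3/4 = 3/2.
  m(A_4) = 11/2 - 5/2 = 3.
  m(A_5) = 17/2 - 7 = 3/2.
Contributions c_i * m(A_i):
  (4) * (1) = 4.
  (0) * (2) = 0.
  (3) * (3/2) = 9/2.
  (-2/3) * (3) = -2.
  (2/3) * (3/2) = 1.
Total: 4 + 0 + 9/2 - 2 + 1 = 15/2.

15/2


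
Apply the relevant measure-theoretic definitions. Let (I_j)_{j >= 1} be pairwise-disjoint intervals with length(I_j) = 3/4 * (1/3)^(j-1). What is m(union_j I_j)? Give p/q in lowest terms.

By countable additivity of the Lebesgue measure on pairwise disjoint measurable sets,
  m(union_{j >= 1} I_j) = sum_{j >= 1} m(I_j) = sum_{j >= 1} a * r^(j-1),
  with a = 3/4 and r = 1/3.
Since 0 < r = 1/3 < 1, the geometric series converges:
  sum_{j >= 1} a * r^(j-1) = a / (1 - r).
  = 3/4 / (1 - 1/3)
  = 3/4 / (2/3)
  = 9/8.

9/8


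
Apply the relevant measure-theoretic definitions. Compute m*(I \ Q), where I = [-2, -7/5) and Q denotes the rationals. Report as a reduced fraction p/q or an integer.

The interval I = [-2, -7/5) has m(I) = -7/5 - (-2) = 3/5 (endpoints are measure-zero, so open/closed/half-open agree). Write I = (I cap Q) u (I \ Q). The rationals in I are countable, so m*(I cap Q) = 0 (cover each rational by intervals whose total length is arbitrarily small). By countable subadditivity m*(I) <= m*(I cap Q) + m*(I \ Q), hence m*(I \ Q) >= m(I) = 3/5. The reverse inequality m*(I \ Q) <= m*(I) = 3/5 is trivial since (I \ Q) is a subset of I. Therefore m*(I \ Q) = 3/5.

3/5


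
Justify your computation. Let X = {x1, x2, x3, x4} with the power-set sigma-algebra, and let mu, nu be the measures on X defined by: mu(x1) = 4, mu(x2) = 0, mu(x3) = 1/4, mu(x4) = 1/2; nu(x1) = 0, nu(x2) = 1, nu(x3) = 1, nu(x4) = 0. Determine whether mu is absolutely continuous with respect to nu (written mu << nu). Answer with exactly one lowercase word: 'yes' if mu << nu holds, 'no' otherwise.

mu << nu means: every nu-null measurable set is also mu-null; equivalently, for every atom x, if nu({x}) = 0 then mu({x}) = 0.
Checking each atom:
  x1: nu = 0, mu = 4 > 0 -> violates mu << nu.
  x2: nu = 1 > 0 -> no constraint.
  x3: nu = 1 > 0 -> no constraint.
  x4: nu = 0, mu = 1/2 > 0 -> violates mu << nu.
The atom(s) x1, x4 violate the condition (nu = 0 but mu > 0). Therefore mu is NOT absolutely continuous w.r.t. nu.

no


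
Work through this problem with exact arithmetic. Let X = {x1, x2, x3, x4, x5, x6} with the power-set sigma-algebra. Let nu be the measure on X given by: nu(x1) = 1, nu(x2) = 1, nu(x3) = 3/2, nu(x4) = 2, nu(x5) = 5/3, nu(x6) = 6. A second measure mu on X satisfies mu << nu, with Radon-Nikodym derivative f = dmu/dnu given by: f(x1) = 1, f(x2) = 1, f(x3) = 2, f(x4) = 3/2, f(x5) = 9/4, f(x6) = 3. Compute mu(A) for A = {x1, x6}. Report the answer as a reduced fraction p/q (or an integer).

By the defining property of the Radon-Nikodym derivative, for every measurable set A,
  mu(A) = integral_A f dnu.
Since nu is a discrete measure concentrated on the atoms of X, the integral over A reduces to the sum
  mu(A) = sum_{x in A} f(x) * nu({x}).
Computing each term:
  x1: f(x1) * nu(x1) = 1 * 1 = 1.
  x6: f(x6) * nu(x6) = 3 * 6 = 18.
Summing: mu(A) = 1 + 18 = 19.

19


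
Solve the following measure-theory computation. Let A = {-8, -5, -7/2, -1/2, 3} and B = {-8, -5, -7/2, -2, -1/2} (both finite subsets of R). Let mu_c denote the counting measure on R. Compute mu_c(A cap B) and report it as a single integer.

Counting measure on a finite set equals cardinality. mu_c(A cap B) = |A cap B| (elements appearing in both).
Enumerating the elements of A that also lie in B gives 4 element(s).
So mu_c(A cap B) = 4.

4


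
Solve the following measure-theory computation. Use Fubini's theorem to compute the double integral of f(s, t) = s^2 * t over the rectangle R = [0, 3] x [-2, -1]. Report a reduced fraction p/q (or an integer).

f(s, t) is a tensor product of a function of s and a function of t, and both factors are bounded continuous (hence Lebesgue integrable) on the rectangle, so Fubini's theorem applies:
  integral_R f d(m x m) = (integral_a1^b1 s^2 ds) * (integral_a2^b2 t dt).
Inner integral in s: integral_{0}^{3} s^2 ds = (3^3 - 0^3)/3
  = 9.
Inner integral in t: integral_{-2}^{-1} t dt = ((-1)^2 - (-2)^2)/2
  = -3/2.
Product: (9) * (-3/2) = -27/2.

-27/2


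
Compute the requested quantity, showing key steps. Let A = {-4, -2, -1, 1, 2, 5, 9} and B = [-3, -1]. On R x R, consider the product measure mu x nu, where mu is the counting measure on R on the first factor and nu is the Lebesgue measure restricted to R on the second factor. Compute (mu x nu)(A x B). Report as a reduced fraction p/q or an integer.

For a measurable rectangle A x B, the product measure satisfies
  (mu x nu)(A x B) = mu(A) * nu(B).
  mu(A) = 7.
  nu(B) = 2.
  (mu x nu)(A x B) = 7 * 2 = 14.

14


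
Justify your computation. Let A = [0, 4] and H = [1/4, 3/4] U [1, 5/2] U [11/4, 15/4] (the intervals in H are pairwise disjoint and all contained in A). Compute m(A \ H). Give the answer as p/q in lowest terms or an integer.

The ambient interval has length m(A) = 4 - 0 = 4.
Since the holes are disjoint and sit inside A, by finite additivity
  m(H) = sum_i (b_i - a_i), and m(A \ H) = m(A) - m(H).
Computing the hole measures:
  m(H_1) = 3/4 - 1/4 = 1/2.
  m(H_2) = 5/2 - 1 = 3/2.
  m(H_3) = 15/4 - 11/4 = 1.
Summed: m(H) = 1/2 + 3/2 + 1 = 3.
So m(A \ H) = 4 - 3 = 1.

1


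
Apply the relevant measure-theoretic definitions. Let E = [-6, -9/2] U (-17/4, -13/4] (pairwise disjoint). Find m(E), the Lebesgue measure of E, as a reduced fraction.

For pairwise disjoint intervals, m(union_i I_i) = sum_i m(I_i),
and m is invariant under swapping open/closed endpoints (single points have measure 0).
So m(E) = sum_i (b_i - a_i).
  I_1 has length -9/2 - (-6) = 3/2.
  I_2 has length -13/4 - (-17/4) = 1.
Summing:
  m(E) = 3/2 + 1 = 5/2.

5/2


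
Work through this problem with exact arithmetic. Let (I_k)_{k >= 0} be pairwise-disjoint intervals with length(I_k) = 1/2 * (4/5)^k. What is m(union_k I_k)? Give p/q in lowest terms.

By countable additivity of the Lebesgue measure on pairwise disjoint measurable sets,
  m(union_{k >= 0} I_k) = sum_{k >= 0} m(I_k) = sum_{k >= 0} a * r^k,
  with a = 1/2 and r = 4/5.
Since 0 < r = 4/5 < 1, the geometric series converges:
  sum_{k >= 0} a * r^k = a / (1 - r).
  = 1/2 / (1 - 4/5)
  = 1/2 / (1/5)
  = 5/2.

5/2


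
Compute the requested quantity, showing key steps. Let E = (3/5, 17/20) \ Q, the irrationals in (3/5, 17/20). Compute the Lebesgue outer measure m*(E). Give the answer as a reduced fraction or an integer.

The interval I = (3/5, 17/20) has m(I) = 17/20 - 3/5 = 1/4 (endpoints are measure-zero, so open/closed/half-open agree). Write I = (I cap Q) u (I \ Q). The rationals in I are countable, so m*(I cap Q) = 0 (cover each rational by intervals whose total length is arbitrarily small). By countable subadditivity m*(I) <= m*(I cap Q) + m*(I \ Q), hence m*(I \ Q) >= m(I) = 1/4. The reverse inequality m*(I \ Q) <= m*(I) = 1/4 is trivial since (I \ Q) is a subset of I. Therefore m*(I \ Q) = 1/4.

1/4


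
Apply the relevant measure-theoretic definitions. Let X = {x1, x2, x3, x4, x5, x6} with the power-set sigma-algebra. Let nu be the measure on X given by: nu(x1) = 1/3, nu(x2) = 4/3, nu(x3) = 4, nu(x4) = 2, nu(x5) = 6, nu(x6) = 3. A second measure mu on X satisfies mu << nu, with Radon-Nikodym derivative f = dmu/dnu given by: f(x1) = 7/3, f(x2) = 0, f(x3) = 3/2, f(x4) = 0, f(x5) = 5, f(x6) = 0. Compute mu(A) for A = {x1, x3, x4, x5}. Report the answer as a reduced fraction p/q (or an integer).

By the defining property of the Radon-Nikodym derivative, for every measurable set A,
  mu(A) = integral_A f dnu.
Since nu is a discrete measure concentrated on the atoms of X, the integral over A reduces to the sum
  mu(A) = sum_{x in A} f(x) * nu({x}).
Computing each term:
  x1: f(x1) * nu(x1) = 7/3 * 1/3 = 7/9.
  x3: f(x3) * nu(x3) = 3/2 * 4 = 6.
  x4: f(x4) * nu(x4) = 0 * 2 = 0.
  x5: f(x5) * nu(x5) = 5 * 6 = 30.
Summing: mu(A) = 7/9 + 6 + 0 + 30 = 331/9.

331/9


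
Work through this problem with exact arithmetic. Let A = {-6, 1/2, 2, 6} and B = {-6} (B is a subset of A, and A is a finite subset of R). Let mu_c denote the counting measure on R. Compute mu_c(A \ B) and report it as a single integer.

Counting measure assigns mu_c(E) = |E| (number of elements) when E is finite. For B subset A, A \ B is the set of elements of A not in B, so |A \ B| = |A| - |B|.
|A| = 4, |B| = 1, so mu_c(A \ B) = 4 - 1 = 3.

3


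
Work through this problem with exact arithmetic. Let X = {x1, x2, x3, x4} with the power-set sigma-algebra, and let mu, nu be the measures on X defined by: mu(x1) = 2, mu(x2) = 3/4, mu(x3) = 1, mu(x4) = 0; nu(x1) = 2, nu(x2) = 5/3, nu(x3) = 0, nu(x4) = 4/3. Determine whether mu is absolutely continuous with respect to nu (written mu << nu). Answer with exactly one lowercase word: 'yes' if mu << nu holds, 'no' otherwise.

mu << nu means: every nu-null measurable set is also mu-null; equivalently, for every atom x, if nu({x}) = 0 then mu({x}) = 0.
Checking each atom:
  x1: nu = 2 > 0 -> no constraint.
  x2: nu = 5/3 > 0 -> no constraint.
  x3: nu = 0, mu = 1 > 0 -> violates mu << nu.
  x4: nu = 4/3 > 0 -> no constraint.
The atom(s) x3 violate the condition (nu = 0 but mu > 0). Therefore mu is NOT absolutely continuous w.r.t. nu.

no


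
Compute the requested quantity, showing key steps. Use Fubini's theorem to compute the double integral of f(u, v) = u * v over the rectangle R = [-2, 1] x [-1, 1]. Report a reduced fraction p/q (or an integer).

f(u, v) is a tensor product of a function of u and a function of v, and both factors are bounded continuous (hence Lebesgue integrable) on the rectangle, so Fubini's theorem applies:
  integral_R f d(m x m) = (integral_a1^b1 u du) * (integral_a2^b2 v dv).
Inner integral in u: integral_{-2}^{1} u du = (1^2 - (-2)^2)/2
  = -3/2.
Inner integral in v: integral_{-1}^{1} v dv = (1^2 - (-1)^2)/2
  = 0.
Product: (-3/2) * (0) = 0.

0


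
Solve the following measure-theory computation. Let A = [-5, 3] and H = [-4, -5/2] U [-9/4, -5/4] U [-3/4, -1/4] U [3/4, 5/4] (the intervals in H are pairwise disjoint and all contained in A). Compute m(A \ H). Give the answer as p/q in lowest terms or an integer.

The ambient interval has length m(A) = 3 - (-5) = 8.
Since the holes are disjoint and sit inside A, by finite additivity
  m(H) = sum_i (b_i - a_i), and m(A \ H) = m(A) - m(H).
Computing the hole measures:
  m(H_1) = -5/2 - (-4) = 3/2.
  m(H_2) = -5/4 - (-9/4) = 1.
  m(H_3) = -1/4 - (-3/4) = 1/2.
  m(H_4) = 5/4 - 3/4 = 1/2.
Summed: m(H) = 3/2 + 1 + 1/2 + 1/2 = 7/2.
So m(A \ H) = 8 - 7/2 = 9/2.

9/2


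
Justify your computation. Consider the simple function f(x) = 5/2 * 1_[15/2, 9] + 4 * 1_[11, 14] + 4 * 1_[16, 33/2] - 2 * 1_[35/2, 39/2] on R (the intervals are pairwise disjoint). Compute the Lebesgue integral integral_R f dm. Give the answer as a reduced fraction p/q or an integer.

For a simple function f = sum_i c_i * 1_{A_i} with disjoint A_i,
  integral f dm = sum_i c_i * m(A_i).
Lengths of the A_i:
  m(A_1) = 9 - 15/2 = 3/2.
  m(A_2) = 14 - 11 = 3.
  m(A_3) = 33/2 - 16 = 1/2.
  m(A_4) = 39/2 - 35/2 = 2.
Contributions c_i * m(A_i):
  (5/2) * (3/2) = 15/4.
  (4) * (3) = 12.
  (4) * (1/2) = 2.
  (-2) * (2) = -4.
Total: 15/4 + 12 + 2 - 4 = 55/4.

55/4


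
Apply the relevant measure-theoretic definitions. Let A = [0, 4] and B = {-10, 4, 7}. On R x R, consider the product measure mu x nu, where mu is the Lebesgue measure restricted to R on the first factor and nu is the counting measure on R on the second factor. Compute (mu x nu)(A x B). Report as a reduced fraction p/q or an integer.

For a measurable rectangle A x B, the product measure satisfies
  (mu x nu)(A x B) = mu(A) * nu(B).
  mu(A) = 4.
  nu(B) = 3.
  (mu x nu)(A x B) = 4 * 3 = 12.

12


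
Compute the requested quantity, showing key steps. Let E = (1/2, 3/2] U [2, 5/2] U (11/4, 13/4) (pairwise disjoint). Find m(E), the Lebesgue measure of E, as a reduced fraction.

For pairwise disjoint intervals, m(union_i I_i) = sum_i m(I_i),
and m is invariant under swapping open/closed endpoints (single points have measure 0).
So m(E) = sum_i (b_i - a_i).
  I_1 has length 3/2 - 1/2 = 1.
  I_2 has length 5/2 - 2 = 1/2.
  I_3 has length 13/4 - 11/4 = 1/2.
Summing:
  m(E) = 1 + 1/2 + 1/2 = 2.

2


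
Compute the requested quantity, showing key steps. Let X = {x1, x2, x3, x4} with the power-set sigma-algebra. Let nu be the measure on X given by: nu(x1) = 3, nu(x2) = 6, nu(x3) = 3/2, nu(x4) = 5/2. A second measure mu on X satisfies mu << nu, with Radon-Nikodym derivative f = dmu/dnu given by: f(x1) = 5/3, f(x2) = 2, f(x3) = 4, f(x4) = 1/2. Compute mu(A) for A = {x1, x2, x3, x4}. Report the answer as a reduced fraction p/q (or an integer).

By the defining property of the Radon-Nikodym derivative, for every measurable set A,
  mu(A) = integral_A f dnu.
Since nu is a discrete measure concentrated on the atoms of X, the integral over A reduces to the sum
  mu(A) = sum_{x in A} f(x) * nu({x}).
Computing each term:
  x1: f(x1) * nu(x1) = 5/3 * 3 = 5.
  x2: f(x2) * nu(x2) = 2 * 6 = 12.
  x3: f(x3) * nu(x3) = 4 * 3/2 = 6.
  x4: f(x4) * nu(x4) = 1/2 * 5/2 = 5/4.
Summing: mu(A) = 5 + 12 + 6 + 5/4 = 97/4.

97/4


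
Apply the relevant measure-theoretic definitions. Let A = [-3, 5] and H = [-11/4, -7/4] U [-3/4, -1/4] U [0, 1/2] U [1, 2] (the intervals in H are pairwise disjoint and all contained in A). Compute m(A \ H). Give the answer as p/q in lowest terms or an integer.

The ambient interval has length m(A) = 5 - (-3) = 8.
Since the holes are disjoint and sit inside A, by finite additivity
  m(H) = sum_i (b_i - a_i), and m(A \ H) = m(A) - m(H).
Computing the hole measures:
  m(H_1) = -7/4 - (-11/4) = 1.
  m(H_2) = -1/4 - (-3/4) = 1/2.
  m(H_3) = 1/2 - 0 = 1/2.
  m(H_4) = 2 - 1 = 1.
Summed: m(H) = 1 + 1/2 + 1/2 + 1 = 3.
So m(A \ H) = 8 - 3 = 5.

5


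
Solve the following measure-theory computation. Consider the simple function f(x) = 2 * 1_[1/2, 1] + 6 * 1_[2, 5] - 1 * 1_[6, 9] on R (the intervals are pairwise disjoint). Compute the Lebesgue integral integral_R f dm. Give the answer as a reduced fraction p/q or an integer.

For a simple function f = sum_i c_i * 1_{A_i} with disjoint A_i,
  integral f dm = sum_i c_i * m(A_i).
Lengths of the A_i:
  m(A_1) = 1 - 1/2 = 1/2.
  m(A_2) = 5 - 2 = 3.
  m(A_3) = 9 - 6 = 3.
Contributions c_i * m(A_i):
  (2) * (1/2) = 1.
  (6) * (3) = 18.
  (-1) * (3) = -3.
Total: 1 + 18 - 3 = 16.

16


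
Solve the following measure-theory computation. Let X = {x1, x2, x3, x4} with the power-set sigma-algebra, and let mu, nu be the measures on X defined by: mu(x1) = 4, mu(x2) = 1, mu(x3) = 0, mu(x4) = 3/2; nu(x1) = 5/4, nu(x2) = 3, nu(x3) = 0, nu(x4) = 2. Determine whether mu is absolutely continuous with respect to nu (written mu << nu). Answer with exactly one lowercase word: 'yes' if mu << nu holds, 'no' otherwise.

mu << nu means: every nu-null measurable set is also mu-null; equivalently, for every atom x, if nu({x}) = 0 then mu({x}) = 0.
Checking each atom:
  x1: nu = 5/4 > 0 -> no constraint.
  x2: nu = 3 > 0 -> no constraint.
  x3: nu = 0, mu = 0 -> consistent with mu << nu.
  x4: nu = 2 > 0 -> no constraint.
No atom violates the condition. Therefore mu << nu.

yes


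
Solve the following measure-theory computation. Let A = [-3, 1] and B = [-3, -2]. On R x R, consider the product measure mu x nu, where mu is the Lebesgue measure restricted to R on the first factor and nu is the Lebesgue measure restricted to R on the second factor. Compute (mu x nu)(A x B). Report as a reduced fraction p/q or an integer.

For a measurable rectangle A x B, the product measure satisfies
  (mu x nu)(A x B) = mu(A) * nu(B).
  mu(A) = 4.
  nu(B) = 1.
  (mu x nu)(A x B) = 4 * 1 = 4.

4


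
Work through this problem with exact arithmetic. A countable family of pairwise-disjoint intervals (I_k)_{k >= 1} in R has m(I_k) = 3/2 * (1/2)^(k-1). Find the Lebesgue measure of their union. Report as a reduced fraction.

By countable additivity of the Lebesgue measure on pairwise disjoint measurable sets,
  m(union_{k >= 1} I_k) = sum_{k >= 1} m(I_k) = sum_{k >= 1} a * r^(k-1),
  with a = 3/2 and r = 1/2.
Since 0 < r = 1/2 < 1, the geometric series converges:
  sum_{k >= 1} a * r^(k-1) = a / (1 - r).
  = 3/2 / (1 - 1/2)
  = 3/2 / (1/2)
  = 3.

3


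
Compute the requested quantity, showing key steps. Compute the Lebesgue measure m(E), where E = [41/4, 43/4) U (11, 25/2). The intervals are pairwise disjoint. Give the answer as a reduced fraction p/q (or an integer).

For pairwise disjoint intervals, m(union_i I_i) = sum_i m(I_i),
and m is invariant under swapping open/closed endpoints (single points have measure 0).
So m(E) = sum_i (b_i - a_i).
  I_1 has length 43/4 - 41/4 = 1/2.
  I_2 has length 25/2 - 11 = 3/2.
Summing:
  m(E) = 1/2 + 3/2 = 2.

2


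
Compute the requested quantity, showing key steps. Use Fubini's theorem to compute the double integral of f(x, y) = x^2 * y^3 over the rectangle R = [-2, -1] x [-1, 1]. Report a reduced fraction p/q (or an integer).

f(x, y) is a tensor product of a function of x and a function of y, and both factors are bounded continuous (hence Lebesgue integrable) on the rectangle, so Fubini's theorem applies:
  integral_R f d(m x m) = (integral_a1^b1 x^2 dx) * (integral_a2^b2 y^3 dy).
Inner integral in x: integral_{-2}^{-1} x^2 dx = ((-1)^3 - (-2)^3)/3
  = 7/3.
Inner integral in y: integral_{-1}^{1} y^3 dy = (1^4 - (-1)^4)/4
  = 0.
Product: (7/3) * (0) = 0.

0


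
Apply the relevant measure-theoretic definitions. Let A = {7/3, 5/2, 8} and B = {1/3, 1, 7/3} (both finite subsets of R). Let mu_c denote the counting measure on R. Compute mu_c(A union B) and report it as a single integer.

Counting measure on a finite set equals cardinality. By inclusion-exclusion, |A union B| = |A| + |B| - |A cap B|.
|A| = 3, |B| = 3, |A cap B| = 1.
So mu_c(A union B) = 3 + 3 - 1 = 5.

5


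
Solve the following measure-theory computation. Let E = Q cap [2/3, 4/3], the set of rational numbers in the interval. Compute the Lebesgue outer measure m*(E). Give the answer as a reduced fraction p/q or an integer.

The set Q cap [2/3, 4/3] is countable (a subset of the countable set Q). Lebesgue outer measure of any countable set is 0: each singleton {q} has m*({q}) = 0, and by countable subadditivity m*(union_k {q_k}) <= sum_k m*({q_k}) = sum_k 0 = 0. The reverse inequality m*(E) >= 0 is automatic. So m*(Q cap [2/3, 4/3]) = 0.

0


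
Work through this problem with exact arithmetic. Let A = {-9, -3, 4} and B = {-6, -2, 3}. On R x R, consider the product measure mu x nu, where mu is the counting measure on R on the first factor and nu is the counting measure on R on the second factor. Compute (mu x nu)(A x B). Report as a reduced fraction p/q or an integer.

For a measurable rectangle A x B, the product measure satisfies
  (mu x nu)(A x B) = mu(A) * nu(B).
  mu(A) = 3.
  nu(B) = 3.
  (mu x nu)(A x B) = 3 * 3 = 9.

9


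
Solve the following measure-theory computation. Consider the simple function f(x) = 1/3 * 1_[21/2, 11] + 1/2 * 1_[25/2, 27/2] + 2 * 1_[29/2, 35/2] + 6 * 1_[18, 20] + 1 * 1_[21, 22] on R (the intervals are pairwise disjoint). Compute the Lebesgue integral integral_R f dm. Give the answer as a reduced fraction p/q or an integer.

For a simple function f = sum_i c_i * 1_{A_i} with disjoint A_i,
  integral f dm = sum_i c_i * m(A_i).
Lengths of the A_i:
  m(A_1) = 11 - 21/2 = 1/2.
  m(A_2) = 27/2 - 25/2 = 1.
  m(A_3) = 35/2 - 29/2 = 3.
  m(A_4) = 20 - 18 = 2.
  m(A_5) = 22 - 21 = 1.
Contributions c_i * m(A_i):
  (1/3) * (1/2) = 1/6.
  (1/2) * (1) = 1/2.
  (2) * (3) = 6.
  (6) * (2) = 12.
  (1) * (1) = 1.
Total: 1/6 + 1/2 + 6 + 12 + 1 = 59/3.

59/3


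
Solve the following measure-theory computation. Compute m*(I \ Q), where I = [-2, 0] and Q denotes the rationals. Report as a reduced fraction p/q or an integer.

The interval I = [-2, 0] has m(I) = 0 - (-2) = 2 (endpoints are measure-zero, so open/closed/half-open agree). Write I = (I cap Q) u (I \ Q). The rationals in I are countable, so m*(I cap Q) = 0 (cover each rational by intervals whose total length is arbitrarily small). By countable subadditivity m*(I) <= m*(I cap Q) + m*(I \ Q), hence m*(I \ Q) >= m(I) = 2. The reverse inequality m*(I \ Q) <= m*(I) = 2 is trivial since (I \ Q) is a subset of I. Therefore m*(I \ Q) = 2.

2


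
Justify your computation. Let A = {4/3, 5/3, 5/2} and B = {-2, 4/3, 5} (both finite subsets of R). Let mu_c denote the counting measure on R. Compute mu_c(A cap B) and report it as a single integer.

Counting measure on a finite set equals cardinality. mu_c(A cap B) = |A cap B| (elements appearing in both).
Enumerating the elements of A that also lie in B gives 1 element(s).
So mu_c(A cap B) = 1.

1


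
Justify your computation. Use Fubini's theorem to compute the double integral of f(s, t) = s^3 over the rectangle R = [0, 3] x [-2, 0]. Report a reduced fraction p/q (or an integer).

f(s, t) is a tensor product of a function of s and a function of t, and both factors are bounded continuous (hence Lebesgue integrable) on the rectangle, so Fubini's theorem applies:
  integral_R f d(m x m) = (integral_a1^b1 s^3 ds) * (integral_a2^b2 1 dt).
Inner integral in s: integral_{0}^{3} s^3 ds = (3^4 - 0^4)/4
  = 81/4.
Inner integral in t: integral_{-2}^{0} 1 dt = (0^1 - (-2)^1)/1
  = 2.
Product: (81/4) * (2) = 81/2.

81/2


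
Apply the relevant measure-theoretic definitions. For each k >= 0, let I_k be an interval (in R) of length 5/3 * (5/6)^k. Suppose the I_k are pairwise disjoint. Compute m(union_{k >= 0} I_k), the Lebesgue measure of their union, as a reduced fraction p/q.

By countable additivity of the Lebesgue measure on pairwise disjoint measurable sets,
  m(union_{k >= 0} I_k) = sum_{k >= 0} m(I_k) = sum_{k >= 0} a * r^k,
  with a = 5/3 and r = 5/6.
Since 0 < r = 5/6 < 1, the geometric series converges:
  sum_{k >= 0} a * r^k = a / (1 - r).
  = 5/3 / (1 - 5/6)
  = 5/3 / (1/6)
  = 10.

10


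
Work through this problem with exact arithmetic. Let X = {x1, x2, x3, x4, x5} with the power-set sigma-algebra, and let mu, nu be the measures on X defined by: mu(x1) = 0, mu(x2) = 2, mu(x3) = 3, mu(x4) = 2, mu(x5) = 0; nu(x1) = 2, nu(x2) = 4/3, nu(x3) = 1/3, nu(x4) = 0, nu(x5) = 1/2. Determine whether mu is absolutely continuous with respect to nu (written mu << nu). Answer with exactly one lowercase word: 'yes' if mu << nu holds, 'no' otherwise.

mu << nu means: every nu-null measurable set is also mu-null; equivalently, for every atom x, if nu({x}) = 0 then mu({x}) = 0.
Checking each atom:
  x1: nu = 2 > 0 -> no constraint.
  x2: nu = 4/3 > 0 -> no constraint.
  x3: nu = 1/3 > 0 -> no constraint.
  x4: nu = 0, mu = 2 > 0 -> violates mu << nu.
  x5: nu = 1/2 > 0 -> no constraint.
The atom(s) x4 violate the condition (nu = 0 but mu > 0). Therefore mu is NOT absolutely continuous w.r.t. nu.

no


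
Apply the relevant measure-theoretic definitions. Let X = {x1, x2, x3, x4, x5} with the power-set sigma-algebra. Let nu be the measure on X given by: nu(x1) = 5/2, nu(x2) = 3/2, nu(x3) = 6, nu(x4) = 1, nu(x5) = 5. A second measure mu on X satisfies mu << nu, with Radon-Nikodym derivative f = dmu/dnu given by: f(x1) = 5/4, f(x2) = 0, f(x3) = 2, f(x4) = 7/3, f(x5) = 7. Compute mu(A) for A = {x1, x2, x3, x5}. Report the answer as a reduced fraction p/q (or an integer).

By the defining property of the Radon-Nikodym derivative, for every measurable set A,
  mu(A) = integral_A f dnu.
Since nu is a discrete measure concentrated on the atoms of X, the integral over A reduces to the sum
  mu(A) = sum_{x in A} f(x) * nu({x}).
Computing each term:
  x1: f(x1) * nu(x1) = 5/4 * 5/2 = 25/8.
  x2: f(x2) * nu(x2) = 0 * 3/2 = 0.
  x3: f(x3) * nu(x3) = 2 * 6 = 12.
  x5: f(x5) * nu(x5) = 7 * 5 = 35.
Summing: mu(A) = 25/8 + 0 + 12 + 35 = 401/8.

401/8


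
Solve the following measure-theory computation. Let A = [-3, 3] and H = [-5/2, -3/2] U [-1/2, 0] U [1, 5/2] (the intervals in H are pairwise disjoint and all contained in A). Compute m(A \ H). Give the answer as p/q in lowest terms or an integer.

The ambient interval has length m(A) = 3 - (-3) = 6.
Since the holes are disjoint and sit inside A, by finite additivity
  m(H) = sum_i (b_i - a_i), and m(A \ H) = m(A) - m(H).
Computing the hole measures:
  m(H_1) = -3/2 - (-5/2) = 1.
  m(H_2) = 0 - (-1/2) = 1/2.
  m(H_3) = 5/2 - 1 = 3/2.
Summed: m(H) = 1 + 1/2 + 3/2 = 3.
So m(A \ H) = 6 - 3 = 3.

3


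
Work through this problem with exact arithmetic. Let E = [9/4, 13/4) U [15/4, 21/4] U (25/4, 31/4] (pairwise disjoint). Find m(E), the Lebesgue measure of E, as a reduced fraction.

For pairwise disjoint intervals, m(union_i I_i) = sum_i m(I_i),
and m is invariant under swapping open/closed endpoints (single points have measure 0).
So m(E) = sum_i (b_i - a_i).
  I_1 has length 13/4 - 9/4 = 1.
  I_2 has length 21/4 - 15/4 = 3/2.
  I_3 has length 31/4 - 25/4 = 3/2.
Summing:
  m(E) = 1 + 3/2 + 3/2 = 4.

4


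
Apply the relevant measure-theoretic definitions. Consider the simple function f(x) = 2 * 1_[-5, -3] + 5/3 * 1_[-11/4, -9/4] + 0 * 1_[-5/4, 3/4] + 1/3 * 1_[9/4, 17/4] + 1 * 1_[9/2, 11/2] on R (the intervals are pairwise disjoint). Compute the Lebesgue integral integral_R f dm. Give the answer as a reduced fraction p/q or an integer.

For a simple function f = sum_i c_i * 1_{A_i} with disjoint A_i,
  integral f dm = sum_i c_i * m(A_i).
Lengths of the A_i:
  m(A_1) = -3 - (-5) = 2.
  m(A_2) = -9/4 - (-11/4) = 1/2.
  m(A_3) = 3/4 - (-5/4) = 2.
  m(A_4) = 17/4 - 9/4 = 2.
  m(A_5) = 11/2 - 9/2 = 1.
Contributions c_i * m(A_i):
  (2) * (2) = 4.
  (5/3) * (1/2) = 5/6.
  (0) * (2) = 0.
  (1/3) * (2) = 2/3.
  (1) * (1) = 1.
Total: 4 + 5/6 + 0 + 2/3 + 1 = 13/2.

13/2


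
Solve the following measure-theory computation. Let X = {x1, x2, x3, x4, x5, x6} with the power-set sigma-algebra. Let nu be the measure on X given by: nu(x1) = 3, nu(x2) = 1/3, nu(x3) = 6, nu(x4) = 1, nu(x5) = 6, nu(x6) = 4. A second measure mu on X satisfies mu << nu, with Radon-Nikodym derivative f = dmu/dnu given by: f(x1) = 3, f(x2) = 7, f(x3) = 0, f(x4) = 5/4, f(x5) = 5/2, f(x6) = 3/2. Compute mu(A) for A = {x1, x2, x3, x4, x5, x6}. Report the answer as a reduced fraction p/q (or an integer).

By the defining property of the Radon-Nikodym derivative, for every measurable set A,
  mu(A) = integral_A f dnu.
Since nu is a discrete measure concentrated on the atoms of X, the integral over A reduces to the sum
  mu(A) = sum_{x in A} f(x) * nu({x}).
Computing each term:
  x1: f(x1) * nu(x1) = 3 * 3 = 9.
  x2: f(x2) * nu(x2) = 7 * 1/3 = 7/3.
  x3: f(x3) * nu(x3) = 0 * 6 = 0.
  x4: f(x4) * nu(x4) = 5/4 * 1 = 5/4.
  x5: f(x5) * nu(x5) = 5/2 * 6 = 15.
  x6: f(x6) * nu(x6) = 3/2 * 4 = 6.
Summing: mu(A) = 9 + 7/3 + 0 + 5/4 + 15 + 6 = 403/12.

403/12


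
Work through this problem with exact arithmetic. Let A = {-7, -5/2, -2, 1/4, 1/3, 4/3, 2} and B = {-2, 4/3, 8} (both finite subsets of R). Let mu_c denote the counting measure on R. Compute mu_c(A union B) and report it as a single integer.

Counting measure on a finite set equals cardinality. By inclusion-exclusion, |A union B| = |A| + |B| - |A cap B|.
|A| = 7, |B| = 3, |A cap B| = 2.
So mu_c(A union B) = 7 + 3 - 2 = 8.

8


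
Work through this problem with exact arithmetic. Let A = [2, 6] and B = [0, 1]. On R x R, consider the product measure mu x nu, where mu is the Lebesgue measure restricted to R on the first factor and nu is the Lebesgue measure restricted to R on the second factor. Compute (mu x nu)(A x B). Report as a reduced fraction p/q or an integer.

For a measurable rectangle A x B, the product measure satisfies
  (mu x nu)(A x B) = mu(A) * nu(B).
  mu(A) = 4.
  nu(B) = 1.
  (mu x nu)(A x B) = 4 * 1 = 4.

4


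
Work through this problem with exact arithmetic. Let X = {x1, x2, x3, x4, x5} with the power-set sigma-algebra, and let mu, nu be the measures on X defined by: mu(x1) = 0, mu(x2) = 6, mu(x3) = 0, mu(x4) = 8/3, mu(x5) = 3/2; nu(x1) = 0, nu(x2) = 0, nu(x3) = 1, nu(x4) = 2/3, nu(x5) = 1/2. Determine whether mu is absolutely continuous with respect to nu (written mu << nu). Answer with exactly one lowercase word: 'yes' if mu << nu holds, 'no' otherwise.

mu << nu means: every nu-null measurable set is also mu-null; equivalently, for every atom x, if nu({x}) = 0 then mu({x}) = 0.
Checking each atom:
  x1: nu = 0, mu = 0 -> consistent with mu << nu.
  x2: nu = 0, mu = 6 > 0 -> violates mu << nu.
  x3: nu = 1 > 0 -> no constraint.
  x4: nu = 2/3 > 0 -> no constraint.
  x5: nu = 1/2 > 0 -> no constraint.
The atom(s) x2 violate the condition (nu = 0 but mu > 0). Therefore mu is NOT absolutely continuous w.r.t. nu.

no


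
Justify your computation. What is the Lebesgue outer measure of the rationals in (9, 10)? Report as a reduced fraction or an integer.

E = Q cap (9, 10) is a subset of Q, which is countable. Enumerate Q = {q_1, q_2, ...}; for any eps > 0, cover q_k by the open interval (q_k - eps/2^(k+1), q_k + eps/2^(k+1)), of length eps/2^k. The total cover length is sum_{k>=1} eps/2^k = eps. Hence m*(E) <= m*(Q) <= eps for every eps > 0, and since outer measure is non-negative, m*(E) = 0.

0


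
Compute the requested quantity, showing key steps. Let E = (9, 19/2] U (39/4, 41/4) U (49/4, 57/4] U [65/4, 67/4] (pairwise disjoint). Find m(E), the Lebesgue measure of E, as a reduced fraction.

For pairwise disjoint intervals, m(union_i I_i) = sum_i m(I_i),
and m is invariant under swapping open/closed endpoints (single points have measure 0).
So m(E) = sum_i (b_i - a_i).
  I_1 has length 19/2 - 9 = 1/2.
  I_2 has length 41/4 - 39/4 = 1/2.
  I_3 has length 57/4 - 49/4 = 2.
  I_4 has length 67/4 - 65/4 = 1/2.
Summing:
  m(E) = 1/2 + 1/2 + 2 + 1/2 = 7/2.

7/2


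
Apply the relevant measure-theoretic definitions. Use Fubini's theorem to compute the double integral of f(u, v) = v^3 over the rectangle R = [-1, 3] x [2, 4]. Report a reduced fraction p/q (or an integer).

f(u, v) is a tensor product of a function of u and a function of v, and both factors are bounded continuous (hence Lebesgue integrable) on the rectangle, so Fubini's theorem applies:
  integral_R f d(m x m) = (integral_a1^b1 1 du) * (integral_a2^b2 v^3 dv).
Inner integral in u: integral_{-1}^{3} 1 du = (3^1 - (-1)^1)/1
  = 4.
Inner integral in v: integral_{2}^{4} v^3 dv = (4^4 - 2^4)/4
  = 60.
Product: (4) * (60) = 240.

240


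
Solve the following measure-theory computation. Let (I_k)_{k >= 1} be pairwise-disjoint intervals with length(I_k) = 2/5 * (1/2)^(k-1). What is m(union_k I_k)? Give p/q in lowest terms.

By countable additivity of the Lebesgue measure on pairwise disjoint measurable sets,
  m(union_{k >= 1} I_k) = sum_{k >= 1} m(I_k) = sum_{k >= 1} a * r^(k-1),
  with a = 2/5 and r = 1/2.
Since 0 < r = 1/2 < 1, the geometric series converges:
  sum_{k >= 1} a * r^(k-1) = a / (1 - r).
  = 2/5 / (1 - 1/2)
  = 2/5 / (1/2)
  = 4/5.

4/5


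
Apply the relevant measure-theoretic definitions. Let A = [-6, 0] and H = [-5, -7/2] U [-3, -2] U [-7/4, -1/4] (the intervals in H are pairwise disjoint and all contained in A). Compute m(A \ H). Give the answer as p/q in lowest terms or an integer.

The ambient interval has length m(A) = 0 - (-6) = 6.
Since the holes are disjoint and sit inside A, by finite additivity
  m(H) = sum_i (b_i - a_i), and m(A \ H) = m(A) - m(H).
Computing the hole measures:
  m(H_1) = -7/2 - (-5) = 3/2.
  m(H_2) = -2 - (-3) = 1.
  m(H_3) = -1/4 - (-7/4) = 3/2.
Summed: m(H) = 3/2 + 1 + 3/2 = 4.
So m(A \ H) = 6 - 4 = 2.

2


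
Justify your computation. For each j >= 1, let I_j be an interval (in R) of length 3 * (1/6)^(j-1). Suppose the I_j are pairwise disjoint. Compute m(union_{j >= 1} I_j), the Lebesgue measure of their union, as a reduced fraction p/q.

By countable additivity of the Lebesgue measure on pairwise disjoint measurable sets,
  m(union_{j >= 1} I_j) = sum_{j >= 1} m(I_j) = sum_{j >= 1} a * r^(j-1),
  with a = 3 and r = 1/6.
Since 0 < r = 1/6 < 1, the geometric series converges:
  sum_{j >= 1} a * r^(j-1) = a / (1 - r).
  = 3 / (1 - 1/6)
  = 3 / (5/6)
  = 18/5.

18/5
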